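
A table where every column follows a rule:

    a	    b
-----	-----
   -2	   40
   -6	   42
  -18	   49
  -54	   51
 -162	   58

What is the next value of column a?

-486

Column a — ×3 each step: -2, -6, -18, -54, -162 → -486.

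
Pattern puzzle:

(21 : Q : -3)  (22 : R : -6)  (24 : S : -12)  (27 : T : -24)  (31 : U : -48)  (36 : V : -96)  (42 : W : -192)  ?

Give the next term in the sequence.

(49 : X : -384)

For the first component, differences are 1, 2, 3, … (increasing by 1 each time): 21, 22, 24, 27, 31, 36, 42 → 49.
Letter: letters move forward 1 place in the alphabet, so Q, R, S, T, U, V, W → X.
Third component — ×2 each step: -3, -6, -12, -24, -48, -96, -192 → -384.
So the next term is (49 : X : -384).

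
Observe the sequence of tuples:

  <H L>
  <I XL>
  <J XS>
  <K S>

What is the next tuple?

Letter: H, I, J, K → L (letters move forward 1 place in the alphabet).
Size — runs through clothing sizes XS→XL: L, XL, XS, S → M.
Combining the parts gives <L M>.

<L M>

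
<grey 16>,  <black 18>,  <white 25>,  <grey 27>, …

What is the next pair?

Shade: repeats grey → black → white; grey, black, white, grey → black.
Second part — alternating steps +2, +7, +2, +7, …: 16, 18, 25, 27 → 34.
Putting it together: <black 34>.

<black 34>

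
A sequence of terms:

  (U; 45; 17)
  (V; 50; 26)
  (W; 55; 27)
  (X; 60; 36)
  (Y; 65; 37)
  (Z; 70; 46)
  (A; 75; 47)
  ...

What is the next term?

(B; 80; 56)

Letter: letters move forward 1 place in the alphabet, wrapping Z→A; U, V, W, X, Y, Z, A → B.
Second entry: +5 each step; 45, 50, 55, 60, 65, 70, 75 → 80.
Third entry: alternating steps +9, +1, +9, +1, …; 17, 26, 27, 36, 37, 46, 47 → 56.
Putting it together: (B; 80; 56).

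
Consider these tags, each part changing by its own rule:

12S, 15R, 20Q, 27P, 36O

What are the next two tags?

47N then 60M

First component goes 12, 15, 20, 27, 36 → 47 → 60 (differences are 3, 5, 7, … (increasing by 2 each time)).
Letter: letters move back 1 place in the alphabet, so S, R, Q, P, O → N → M.
So the next two tags are 47N and 60M.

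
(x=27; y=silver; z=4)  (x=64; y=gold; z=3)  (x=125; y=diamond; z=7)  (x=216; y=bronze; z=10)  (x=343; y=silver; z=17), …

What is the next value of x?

512

X: 27, 64, 125, 216, 343 → 512 (perfect cubes: 3³, 4³, 5³, …).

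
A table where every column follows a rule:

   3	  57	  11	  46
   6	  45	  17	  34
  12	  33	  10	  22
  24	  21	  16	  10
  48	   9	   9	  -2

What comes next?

First component — ×2 each step: 3, 6, 12, 24, 48 → 96.
Second component: −12 each step; 57, 45, 33, 21, 9 → -3.
Third component: 11, 17, 10, 16, 9 → 15 (alternating steps +6, −7, +6, −7, …).
Fourth component: 46, 34, 22, 10, -2 → -14 (always 11 less than the second component).
So the next line is 96  -3  15  -14.

96  -3  15  -14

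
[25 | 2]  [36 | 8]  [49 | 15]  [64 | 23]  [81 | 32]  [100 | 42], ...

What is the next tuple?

[121 | 53]

First part: perfect squares: 5², 6², 7², …; 25, 36, 49, 64, 81, 100 → 121.
Second part goes 2, 8, 15, 23, 32, 42 → 53 (differences are 6, 7, 8, … (increasing by 1 each time)).
Combining the parts gives [121 | 53].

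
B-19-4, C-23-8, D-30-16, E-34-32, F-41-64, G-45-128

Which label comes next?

Letter goes B, C, D, E, F, G → H (letters move forward 1 place in the alphabet).
Second component: alternating steps +4, +7, +4, +7, …, so 19, 23, 30, 34, 41, 45 → 52.
Third component goes 4, 8, 16, 32, 64, 128 → 256 (×2 each step).
Putting it together: H-52-256.

H-52-256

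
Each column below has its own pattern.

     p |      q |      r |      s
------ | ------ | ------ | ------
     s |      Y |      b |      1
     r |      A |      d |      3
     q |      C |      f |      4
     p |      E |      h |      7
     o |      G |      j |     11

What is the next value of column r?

l

Column p goes s, r, q, p, o → n (letters move back 1 place in the alphabet).
Column q goes Y, A, C, E, G → I (letters move forward 2 places in the alphabet, wrapping Z→A).
Column r goes b, d, f, h, j → l (letters move forward 2 places in the alphabet).
Column s: 1, 3, 4, 7, 11 → 18 (each term is the sum of the two before it).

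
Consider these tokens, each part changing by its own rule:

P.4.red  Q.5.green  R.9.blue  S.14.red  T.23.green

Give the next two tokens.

Letter: letters move forward 1 place in the alphabet; P, Q, R, S, T → U → V.
Second component — each term is the sum of the two before it: 4, 5, 9, 14, 23 → 37 → 60.
Colour goes red, green, blue, red, green → blue → red (repeats red → green → blue).
Putting the parts together: U.37.blue and then V.60.red.

U.37.blue, V.60.red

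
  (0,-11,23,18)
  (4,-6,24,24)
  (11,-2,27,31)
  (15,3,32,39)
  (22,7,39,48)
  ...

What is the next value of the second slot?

For the second slot, alternating steps +5, +4, +5, +4, …: -11, -6, -2, 3, 7 → 12.

12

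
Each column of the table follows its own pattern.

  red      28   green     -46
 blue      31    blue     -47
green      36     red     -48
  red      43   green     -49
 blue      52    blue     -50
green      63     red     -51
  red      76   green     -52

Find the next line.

First colour: repeats red → blue → green, so red, blue, green, red, blue, green, red → blue.
Second component: 28, 31, 36, 43, 52, 63, 76 → 91 (differences are 3, 5, 7, … (increasing by 2 each time)).
Second colour goes green, blue, red, green, blue, red, green → blue (repeats green → blue → red).
Fourth component: −1 each step; -46, -47, -48, -49, -50, -51, -52 → -53.
Putting it together: blue  91  blue  -53.

blue  91  blue  -53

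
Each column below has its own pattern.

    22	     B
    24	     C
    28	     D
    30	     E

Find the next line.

First component: alternating steps +2, +4, +2, +4, …; 22, 24, 28, 30 → 34.
Letter: letters move forward 1 place in the alphabet, so B, C, D, E → F.
So the next line is 34  F.

34  F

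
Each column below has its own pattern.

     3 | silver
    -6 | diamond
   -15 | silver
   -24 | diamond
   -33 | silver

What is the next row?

First component: 3, -6, -15, -24, -33 → -42 (−9 each step).
Rank: alternates silver ↔ diamond, so silver, diamond, silver, diamond, silver → diamond.
Putting it together: -42  diamond.

-42  diamond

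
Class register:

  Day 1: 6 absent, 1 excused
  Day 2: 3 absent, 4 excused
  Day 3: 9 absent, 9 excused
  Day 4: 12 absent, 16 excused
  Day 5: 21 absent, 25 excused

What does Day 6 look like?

33 absent, 36 excused

Absent goes 6, 3, 9, 12, 21 → 33 (each term is the sum of the two before it).
Excused — perfect squares: 1², 2², 3², …: 1, 4, 9, 16, 25 → 36.
Combining the parts gives 33 absent, 36 excused.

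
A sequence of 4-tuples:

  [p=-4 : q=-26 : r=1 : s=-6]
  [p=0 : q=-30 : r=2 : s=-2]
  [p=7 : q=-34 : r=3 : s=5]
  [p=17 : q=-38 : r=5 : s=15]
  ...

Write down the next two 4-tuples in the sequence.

[p=30 : q=-42 : r=8 : s=28], [p=46 : q=-46 : r=13 : s=44]

P goes -4, 0, 7, 17 → 30 → 46 (differences are 4, 7, 10, … (increasing by 3 each time)).
Q: −4 each step; -26, -30, -34, -38 → -42 → -46.
R — each term is the sum of the two before it: 1, 2, 3, 5 → 8 → 13.
S — differences are 4, 7, 10, … (increasing by 3 each time): -6, -2, 5, 15 → 28 → 44.
So the next two 4-tuples are [p=30 : q=-42 : r=8 : s=28] and [p=46 : q=-46 : r=13 : s=44].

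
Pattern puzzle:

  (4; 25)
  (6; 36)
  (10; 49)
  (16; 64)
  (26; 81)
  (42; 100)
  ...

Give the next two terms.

(68; 121), (110; 144)

First value goes 4, 6, 10, 16, 26, 42 → 68 → 110 (each term is the sum of the two before it).
Second value: perfect squares: 5², 6², 7², …; 25, 36, 49, 64, 81, 100 → 121 → 144.
Putting the parts together: (68; 121) and then (110; 144).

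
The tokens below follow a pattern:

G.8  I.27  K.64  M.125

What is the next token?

O.216

Letter: G, I, K, M → O (letters move forward 2 places in the alphabet).
Second component: perfect cubes: 2³, 3³, 4³, …; 8, 27, 64, 125 → 216.
So the next token is O.216.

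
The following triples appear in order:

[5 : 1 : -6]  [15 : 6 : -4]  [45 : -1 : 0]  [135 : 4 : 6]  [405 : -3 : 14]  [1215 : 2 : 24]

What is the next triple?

For the first slot, ×3 each step: 5, 15, 45, 135, 405, 1215 → 3645.
For the second slot, alternating steps +5, −7, +5, −7, …: 1, 6, -1, 4, -3, 2 → -5.
Third slot: differences are 2, 4, 6, … (increasing by 2 each time), so -6, -4, 0, 6, 14, 24 → 36.
So the next triple is [3645 : -5 : 36].

[3645 : -5 : 36]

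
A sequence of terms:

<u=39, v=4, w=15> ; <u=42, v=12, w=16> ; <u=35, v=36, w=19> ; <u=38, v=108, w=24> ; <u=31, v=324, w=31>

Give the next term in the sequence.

U — alternating steps +3, −7, +3, −7, …: 39, 42, 35, 38, 31 → 34.
V goes 4, 12, 36, 108, 324 → 972 (×3 each step).
W goes 15, 16, 19, 24, 31 → 40 (differences are 1, 3, 5, … (increasing by 2 each time)).
Combining the parts gives <u=34, v=972, w=40>.

<u=34, v=972, w=40>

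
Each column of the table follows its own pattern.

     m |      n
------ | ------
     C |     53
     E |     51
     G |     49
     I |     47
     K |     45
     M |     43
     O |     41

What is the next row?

Column m goes C, E, G, I, K, M, O → Q (letters move forward 2 places in the alphabet).
Column n: 53, 51, 49, 47, 45, 43, 41 → 39 (−2 each step).
So the next row is Q  39.

Q  39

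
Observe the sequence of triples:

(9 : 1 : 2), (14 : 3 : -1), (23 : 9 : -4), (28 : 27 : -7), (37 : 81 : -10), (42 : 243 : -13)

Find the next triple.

(51 : 729 : -16)

First part: alternating steps +5, +9, +5, +9, …, so 9, 14, 23, 28, 37, 42 → 51.
Second part goes 1, 3, 9, 27, 81, 243 → 729 (×3 each step).
Third part goes 2, -1, -4, -7, -10, -13 → -16 (−3 each step).
So the next triple is (51 : 729 : -16).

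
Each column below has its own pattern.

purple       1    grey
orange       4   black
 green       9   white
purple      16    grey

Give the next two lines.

orange  25  black; green  36  white

Colour: purple, orange, green, purple → orange → green (repeats purple → orange → green).
Second component goes 1, 4, 9, 16 → 25 → 36 (perfect squares: 1², 2², 3², …).
Shade: grey, black, white, grey → black → white (repeats grey → black → white).
So the next two lines are orange  25  black and green  36  white.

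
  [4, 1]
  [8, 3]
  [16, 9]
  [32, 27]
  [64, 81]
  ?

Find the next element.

First value: ×2 each step, so 4, 8, 16, 32, 64 → 128.
Second value: 1, 3, 9, 27, 81 → 243 (×3 each step).
Putting it together: [128, 243].

[128, 243]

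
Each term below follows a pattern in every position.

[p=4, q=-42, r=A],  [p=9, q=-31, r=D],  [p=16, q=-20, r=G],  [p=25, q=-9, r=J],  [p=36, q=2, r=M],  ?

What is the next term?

[p=49, q=13, r=P]

P: perfect squares: 2², 3², 4², …, so 4, 9, 16, 25, 36 → 49.
Q: +11 each step, so -42, -31, -20, -9, 2 → 13.
R goes A, D, G, J, M → P (letters move forward 3 places in the alphabet).
Putting it together: [p=49, q=13, r=P].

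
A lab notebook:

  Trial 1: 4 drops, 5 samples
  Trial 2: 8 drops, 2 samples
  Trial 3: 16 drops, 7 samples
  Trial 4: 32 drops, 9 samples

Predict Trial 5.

64 drops, 16 samples

Drops: ×2 each step, so 4, 8, 16, 32 → 64.
Samples: each term is the sum of the two before it, so 5, 2, 7, 9 → 16.
Combining the parts gives 64 drops, 16 samples.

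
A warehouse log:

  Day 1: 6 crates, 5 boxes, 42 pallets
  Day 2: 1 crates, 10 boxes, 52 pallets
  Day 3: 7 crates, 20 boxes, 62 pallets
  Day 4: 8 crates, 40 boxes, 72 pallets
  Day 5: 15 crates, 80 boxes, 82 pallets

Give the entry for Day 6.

Crates: each term is the sum of the two before it, so 6, 1, 7, 8, 15 → 23.
Boxes: ×2 each step; 5, 10, 20, 40, 80 → 160.
Pallets — +10 each step: 42, 52, 62, 72, 82 → 92.
Putting it together: 23 crates, 160 boxes, 92 pallets.

23 crates, 160 boxes, 92 pallets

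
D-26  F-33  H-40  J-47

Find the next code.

Letter — letters move forward 2 places in the alphabet: D, F, H, J → L.
Second component: 26, 33, 40, 47 → 54 (+7 each step).
So the next code is L-54.

L-54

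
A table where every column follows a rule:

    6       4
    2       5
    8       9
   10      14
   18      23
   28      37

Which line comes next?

First component — each term is the sum of the two before it: 6, 2, 8, 10, 18, 28 → 46.
Second component goes 4, 5, 9, 14, 23, 37 → 60 (each term is the sum of the two before it).
So the next line is 46  60.

46  60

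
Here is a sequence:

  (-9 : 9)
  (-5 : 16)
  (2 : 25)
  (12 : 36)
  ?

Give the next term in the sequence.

First slot goes -9, -5, 2, 12 → 25 (differences are 4, 7, 10, … (increasing by 3 each time)).
Second slot: perfect squares: 3², 4², 5², …; 9, 16, 25, 36 → 49.
Putting it together: (25 : 49).

(25 : 49)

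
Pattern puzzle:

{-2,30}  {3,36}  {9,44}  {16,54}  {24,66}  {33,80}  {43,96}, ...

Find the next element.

{54,114}

First part: differences are 5, 6, 7, … (increasing by 1 each time); -2, 3, 9, 16, 24, 33, 43 → 54.
Second part goes 30, 36, 44, 54, 66, 80, 96 → 114 (differences are 6, 8, 10, … (increasing by 2 each time)).
Combining the parts gives {54,114}.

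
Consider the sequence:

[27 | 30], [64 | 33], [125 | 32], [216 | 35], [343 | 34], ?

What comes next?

[512 | 37]

For the first component, perfect cubes: 3³, 4³, 5³, …: 27, 64, 125, 216, 343 → 512.
Second component — alternating steps +3, −1, +3, −1, …: 30, 33, 32, 35, 34 → 37.
So the next pair is [512 | 37].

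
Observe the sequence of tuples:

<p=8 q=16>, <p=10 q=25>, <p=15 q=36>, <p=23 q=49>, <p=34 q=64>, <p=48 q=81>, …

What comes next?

P goes 8, 10, 15, 23, 34, 48 → 65 (differences are 2, 5, 8, … (increasing by 3 each time)).
Q goes 16, 25, 36, 49, 64, 81 → 100 (perfect squares: 4², 5², 6², …).
Combining the parts gives <p=65 q=100>.

<p=65 q=100>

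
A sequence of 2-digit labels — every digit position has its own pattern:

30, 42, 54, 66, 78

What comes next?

80

First digit: +1 each step, mod 10, so 3, 4, 5, 6, 7 → 8.
Second digit — +2 each step, mod 10: 0, 2, 4, 6, 8 → 0.
Combining the parts gives 80.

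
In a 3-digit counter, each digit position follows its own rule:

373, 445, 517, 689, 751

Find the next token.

First digit: 3, 4, 5, 6, 7 → 8 (+1 each step, mod 10).
Second digit — −3 each step, mod 10: 7, 4, 1, 8, 5 → 2.
Third digit: 3, 5, 7, 9, 1 → 3 (+2 each step, mod 10).
Combining the parts gives 823.

823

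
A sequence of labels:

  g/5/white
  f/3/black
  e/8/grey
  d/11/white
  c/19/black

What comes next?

b/30/grey

Letter: g, f, e, d, c → b (letters move back 1 place in the alphabet).
For the second component, each term is the sum of the two before it: 5, 3, 8, 11, 19 → 30.
Shade: repeats white → black → grey, so white, black, grey, white, black → grey.
So the next label is b/30/grey.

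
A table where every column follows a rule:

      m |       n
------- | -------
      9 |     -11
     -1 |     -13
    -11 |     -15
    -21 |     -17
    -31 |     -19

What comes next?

Column m: 9, -1, -11, -21, -31 → -41 (−10 each step).
Column n: -11, -13, -15, -17, -19 → -21 (−2 each step).
Putting it together: -41  -21.

-41  -21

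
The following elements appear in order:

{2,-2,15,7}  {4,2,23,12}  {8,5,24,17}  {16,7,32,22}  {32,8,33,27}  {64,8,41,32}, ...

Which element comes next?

First entry: 2, 4, 8, 16, 32, 64 → 128 (×2 each step).
Second entry: differences are 4, 3, 2, … (decreasing by 1 each time); -2, 2, 5, 7, 8, 8 → 7.
Third entry — alternating steps +8, +1, +8, +1, …: 15, 23, 24, 32, 33, 41 → 42.
Fourth entry: 7, 12, 17, 22, 27, 32 → 37 (+5 each step).
Putting it together: {128,7,42,37}.

{128,7,42,37}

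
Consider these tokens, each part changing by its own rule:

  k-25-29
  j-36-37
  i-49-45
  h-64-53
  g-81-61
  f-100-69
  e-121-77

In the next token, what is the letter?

d

Letter: letters move back 1 place in the alphabet; k, j, i, h, g, f, e → d.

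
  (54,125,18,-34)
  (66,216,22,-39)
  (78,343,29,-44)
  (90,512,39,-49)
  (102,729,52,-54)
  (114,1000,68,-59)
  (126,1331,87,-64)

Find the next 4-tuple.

(138,1728,109,-69)

First coordinate: 54, 66, 78, 90, 102, 114, 126 → 138 (+12 each step).
Second coordinate: perfect cubes: 5³, 6³, 7³, …, so 125, 216, 343, 512, 729, 1000, 1331 → 1728.
Third coordinate: differences are 4, 7, 10, … (increasing by 3 each time); 18, 22, 29, 39, 52, 68, 87 → 109.
Fourth coordinate: −5 each step; -34, -39, -44, -49, -54, -59, -64 → -69.
Combining the parts gives (138,1728,109,-69).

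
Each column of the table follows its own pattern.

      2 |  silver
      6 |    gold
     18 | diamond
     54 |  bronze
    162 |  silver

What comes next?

First component: 2, 6, 18, 54, 162 → 486 (×3 each step).
Rank goes silver, gold, diamond, bronze, silver → gold (repeats silver → gold → diamond → bronze).
Putting it together: 486  gold.

486  gold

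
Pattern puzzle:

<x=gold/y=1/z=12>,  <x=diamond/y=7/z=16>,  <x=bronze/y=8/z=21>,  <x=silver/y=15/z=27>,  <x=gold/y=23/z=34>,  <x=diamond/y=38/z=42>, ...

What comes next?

<x=bronze/y=61/z=51>

X — repeats gold → diamond → bronze → silver: gold, diamond, bronze, silver, gold, diamond → bronze.
Y — each term is the sum of the two before it: 1, 7, 8, 15, 23, 38 → 61.
For the z, differences are 4, 5, 6, … (increasing by 1 each time): 12, 16, 21, 27, 34, 42 → 51.
So the next triple is <x=bronze/y=61/z=51>.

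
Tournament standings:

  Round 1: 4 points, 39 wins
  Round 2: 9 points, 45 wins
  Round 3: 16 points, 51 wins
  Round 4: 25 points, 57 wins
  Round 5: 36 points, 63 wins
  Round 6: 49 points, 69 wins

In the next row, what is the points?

64

For the points, perfect squares: 2², 3², 4², …: 4, 9, 16, 25, 36, 49 → 64.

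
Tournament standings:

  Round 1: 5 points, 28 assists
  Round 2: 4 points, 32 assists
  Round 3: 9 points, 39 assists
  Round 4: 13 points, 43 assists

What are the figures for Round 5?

22 points, 50 assists

Points: each term is the sum of the two before it; 5, 4, 9, 13 → 22.
Assists: alternating steps +4, +7, +4, +7, …, so 28, 32, 39, 43 → 50.
So the next line is 22 points, 50 assists.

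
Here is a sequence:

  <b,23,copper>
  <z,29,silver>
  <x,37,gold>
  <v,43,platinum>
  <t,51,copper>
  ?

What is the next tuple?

Letter goes b, z, x, v, t → r (letters move back 2 places in the alphabet, wrapping A→Z).
Second coordinate — alternating steps +6, +8, +6, +8, …: 23, 29, 37, 43, 51 → 57.
Metal: repeats copper → silver → gold → platinum, so copper, silver, gold, platinum, copper → silver.
So the next tuple is <r,57,silver>.

<r,57,silver>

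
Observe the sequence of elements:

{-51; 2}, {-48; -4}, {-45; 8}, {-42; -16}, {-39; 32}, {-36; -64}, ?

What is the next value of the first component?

For the first component, +3 each step: -51, -48, -45, -42, -39, -36 → -33.

-33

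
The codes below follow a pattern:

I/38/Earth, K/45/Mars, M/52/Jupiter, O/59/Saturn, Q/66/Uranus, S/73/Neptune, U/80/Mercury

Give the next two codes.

Letter: letters move forward 2 places in the alphabet, so I, K, M, O, Q, S, U → W → Y.
For the second component, +7 each step: 38, 45, 52, 59, 66, 73, 80 → 87 → 94.
For the planet, runs through the planets Mercury→Neptune: Earth, Mars, Jupiter, Saturn, Uranus, Neptune, Mercury → Venus → Earth.
So the next two codes are W/87/Venus and Y/94/Earth.

W/87/Venus, Y/94/Earth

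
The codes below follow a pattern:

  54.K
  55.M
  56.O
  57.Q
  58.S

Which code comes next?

59.U

First component goes 54, 55, 56, 57, 58 → 59 (+1 each step).
Letter goes K, M, O, Q, S → U (letters move forward 2 places in the alphabet).
Combining the parts gives 59.U.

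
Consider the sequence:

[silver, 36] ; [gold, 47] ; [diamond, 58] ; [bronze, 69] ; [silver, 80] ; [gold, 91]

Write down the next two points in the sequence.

[diamond, 102], [bronze, 113]

Rank goes silver, gold, diamond, bronze, silver, gold → diamond → bronze (repeats silver → gold → diamond → bronze).
For the second entry, +11 each step: 36, 47, 58, 69, 80, 91 → 102 → 113.
Putting the parts together: [diamond, 102] and then [bronze, 113].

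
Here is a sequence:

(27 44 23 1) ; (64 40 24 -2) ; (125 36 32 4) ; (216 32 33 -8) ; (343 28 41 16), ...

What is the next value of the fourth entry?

Fourth entry: ×(-2) each step, so 1, -2, 4, -8, 16 → -32.

-32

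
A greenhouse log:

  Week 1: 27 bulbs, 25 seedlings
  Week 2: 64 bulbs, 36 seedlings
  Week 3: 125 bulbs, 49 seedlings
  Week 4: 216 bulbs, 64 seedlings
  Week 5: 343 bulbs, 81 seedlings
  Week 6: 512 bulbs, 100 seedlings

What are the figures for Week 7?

Bulbs: 27, 64, 125, 216, 343, 512 → 729 (perfect cubes: 3³, 4³, 5³, …).
Seedlings — perfect squares: 5², 6², 7², …: 25, 36, 49, 64, 81, 100 → 121.
Combining the parts gives 729 bulbs, 121 seedlings.

729 bulbs, 121 seedlings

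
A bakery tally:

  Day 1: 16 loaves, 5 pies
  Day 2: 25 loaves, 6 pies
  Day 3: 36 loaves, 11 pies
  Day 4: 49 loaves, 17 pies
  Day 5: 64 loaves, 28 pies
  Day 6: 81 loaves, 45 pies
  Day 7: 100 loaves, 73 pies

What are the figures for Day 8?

For the loaves, perfect squares: 4², 5², 6², …: 16, 25, 36, 49, 64, 81, 100 → 121.
Pies: each term is the sum of the two before it, so 5, 6, 11, 17, 28, 45, 73 → 118.
So the next record is 121 loaves, 118 pies.

121 loaves, 118 pies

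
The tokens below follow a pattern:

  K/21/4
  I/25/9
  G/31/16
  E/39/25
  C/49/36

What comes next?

Letter: letters move back 2 places in the alphabet, so K, I, G, E, C → A.
Second component: differences are 4, 6, 8, … (increasing by 2 each time); 21, 25, 31, 39, 49 → 61.
Third component: perfect squares: 2², 3², 4², …; 4, 9, 16, 25, 36 → 49.
Putting it together: A/61/49.

A/61/49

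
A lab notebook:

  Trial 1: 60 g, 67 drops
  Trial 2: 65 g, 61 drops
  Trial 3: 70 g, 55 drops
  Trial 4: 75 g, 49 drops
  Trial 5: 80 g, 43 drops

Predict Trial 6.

85 g, 37 drops

G: +5 each step; 60, 65, 70, 75, 80 → 85.
Drops goes 67, 61, 55, 49, 43 → 37 (−6 each step).
So the next row is 85 g, 37 drops.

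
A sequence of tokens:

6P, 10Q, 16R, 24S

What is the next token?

First component: differences are 4, 6, 8, … (increasing by 2 each time), so 6, 10, 16, 24 → 34.
Letter goes P, Q, R, S → T (letters move forward 1 place in the alphabet).
Combining the parts gives 34T.

34T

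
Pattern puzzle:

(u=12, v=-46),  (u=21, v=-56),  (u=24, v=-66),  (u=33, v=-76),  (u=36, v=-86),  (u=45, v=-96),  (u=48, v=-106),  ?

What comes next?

U — alternating steps +9, +3, +9, +3, …: 12, 21, 24, 33, 36, 45, 48 → 57.
V: -46, -56, -66, -76, -86, -96, -106 → -116 (−10 each step).
Putting it together: (u=57, v=-116).

(u=57, v=-116)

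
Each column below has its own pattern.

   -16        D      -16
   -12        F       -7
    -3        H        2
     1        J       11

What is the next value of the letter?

L

Letter — letters move forward 2 places in the alphabet: D, F, H, J → L.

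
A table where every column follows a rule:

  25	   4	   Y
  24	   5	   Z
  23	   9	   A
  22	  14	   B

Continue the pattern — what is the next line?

21  23  C

First component — −1 each step: 25, 24, 23, 22 → 21.
Second component — each term is the sum of the two before it: 4, 5, 9, 14 → 23.
Letter: Y, Z, A, B → C (letters move forward 1 place in the alphabet, wrapping Z→A).
Combining the parts gives 21  23  C.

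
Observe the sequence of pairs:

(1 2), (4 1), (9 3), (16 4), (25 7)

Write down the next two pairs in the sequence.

(36 11), (49 18)

First value: perfect squares: 1², 2², 3², …, so 1, 4, 9, 16, 25 → 36 → 49.
For the second value, each term is the sum of the two before it: 2, 1, 3, 4, 7 → 11 → 18.
So the next two pairs are (36 11) and (49 18).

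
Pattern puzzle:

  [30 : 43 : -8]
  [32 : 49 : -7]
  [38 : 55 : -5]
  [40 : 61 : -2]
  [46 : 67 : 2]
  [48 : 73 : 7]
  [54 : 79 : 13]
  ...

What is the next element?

[56 : 85 : 20]

First value — alternating steps +2, +6, +2, +6, …: 30, 32, 38, 40, 46, 48, 54 → 56.
Second value — +6 each step: 43, 49, 55, 61, 67, 73, 79 → 85.
For the third value, differences are 1, 2, 3, … (increasing by 1 each time): -8, -7, -5, -2, 2, 7, 13 → 20.
Putting it together: [56 : 85 : 20].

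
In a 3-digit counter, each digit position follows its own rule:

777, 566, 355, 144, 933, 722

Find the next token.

First digit: 7, 5, 3, 1, 9, 7 → 5 (−2 each step, mod 10).
Second digit: 7, 6, 5, 4, 3, 2 → 1 (−1 each step, mod 10).
Third digit goes 7, 6, 5, 4, 3, 2 → 1 (−1 each step, mod 10).
Combining the parts gives 511.

511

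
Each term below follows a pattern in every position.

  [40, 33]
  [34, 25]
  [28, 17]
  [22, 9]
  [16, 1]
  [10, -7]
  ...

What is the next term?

[4, -15]

First entry goes 40, 34, 28, 22, 16, 10 → 4 (−6 each step).
Second entry goes 33, 25, 17, 9, 1, -7 → -15 (−8 each step).
Putting it together: [4, -15].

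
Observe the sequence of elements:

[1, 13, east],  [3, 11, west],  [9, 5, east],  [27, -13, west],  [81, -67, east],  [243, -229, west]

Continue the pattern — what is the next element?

[729, -715, east]

First part: 1, 3, 9, 27, 81, 243 → 729 (×3 each step).
Second part: 13, 11, 5, -13, -67, -229 → -715 (together with the first part always sums to 14).
Direction goes east, west, east, west, east, west → east (alternates east ↔ west).
Putting it together: [729, -715, east].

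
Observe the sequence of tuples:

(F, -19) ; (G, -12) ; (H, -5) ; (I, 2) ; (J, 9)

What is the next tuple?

Letter: letters move forward 1 place in the alphabet, so F, G, H, I, J → K.
Second value goes -19, -12, -5, 2, 9 → 16 (+7 each step).
So the next tuple is (K, 16).

(K, 16)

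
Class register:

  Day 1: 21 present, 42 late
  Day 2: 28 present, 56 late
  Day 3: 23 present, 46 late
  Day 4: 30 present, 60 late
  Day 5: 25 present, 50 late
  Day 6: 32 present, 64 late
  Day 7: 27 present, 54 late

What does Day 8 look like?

34 present, 68 late

Present: 21, 28, 23, 30, 25, 32, 27 → 34 (alternating steps +7, −5, +7, −5, …).
Late — always 2 × the present: 42, 56, 46, 60, 50, 64, 54 → 68.
Putting it together: 34 present, 68 late.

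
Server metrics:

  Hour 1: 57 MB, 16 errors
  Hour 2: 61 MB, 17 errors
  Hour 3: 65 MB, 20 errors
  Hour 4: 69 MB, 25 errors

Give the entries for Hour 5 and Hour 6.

MB goes 57, 61, 65, 69 → 73 → 77 (+4 each step).
Errors: differences are 1, 3, 5, … (increasing by 2 each time), so 16, 17, 20, 25 → 32 → 41.
Putting the parts together: 73 MB, 32 errors and then 77 MB, 41 errors.

73 MB, 32 errors; 77 MB, 41 errors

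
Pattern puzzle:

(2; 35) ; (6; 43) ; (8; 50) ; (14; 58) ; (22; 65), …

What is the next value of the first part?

First part: 2, 6, 8, 14, 22 → 36 (each term is the sum of the two before it).
Second part goes 35, 43, 50, 58, 65 → 73 (alternating steps +8, +7, +8, +7, …).

36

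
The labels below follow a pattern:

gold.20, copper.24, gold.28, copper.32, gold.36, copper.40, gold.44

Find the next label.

For the metal, alternates gold ↔ copper: gold, copper, gold, copper, gold, copper, gold → copper.
Second component: 20, 24, 28, 32, 36, 40, 44 → 48 (+4 each step).
Combining the parts gives copper.48.

copper.48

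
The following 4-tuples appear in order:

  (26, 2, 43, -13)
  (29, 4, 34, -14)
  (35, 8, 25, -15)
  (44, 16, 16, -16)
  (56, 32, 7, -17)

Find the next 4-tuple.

First value: 26, 29, 35, 44, 56 → 71 (differences are 3, 6, 9, … (increasing by 3 each time)).
Second value: 2, 4, 8, 16, 32 → 64 (×2 each step).
Third value: 43, 34, 25, 16, 7 → -2 (−9 each step).
Fourth value — −1 each step: -13, -14, -15, -16, -17 → -18.
Putting it together: (71, 64, -2, -18).

(71, 64, -2, -18)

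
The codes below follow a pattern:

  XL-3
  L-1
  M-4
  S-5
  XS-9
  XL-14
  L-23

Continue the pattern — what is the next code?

Size: repeats XL → L → M → S → XS, so XL, L, M, S, XS, XL, L → M.
Second component: 3, 1, 4, 5, 9, 14, 23 → 37 (each term is the sum of the two before it).
Putting it together: M-37.

M-37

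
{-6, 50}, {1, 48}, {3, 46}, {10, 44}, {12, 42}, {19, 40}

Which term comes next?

First component — alternating steps +7, +2, +7, +2, …: -6, 1, 3, 10, 12, 19 → 21.
For the second component, −2 each step: 50, 48, 46, 44, 42, 40 → 38.
Putting it together: {21, 38}.

{21, 38}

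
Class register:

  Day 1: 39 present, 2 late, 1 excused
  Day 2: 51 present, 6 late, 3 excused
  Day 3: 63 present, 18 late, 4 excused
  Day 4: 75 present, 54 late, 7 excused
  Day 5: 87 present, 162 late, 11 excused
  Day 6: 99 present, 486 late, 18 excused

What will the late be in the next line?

Late: ×3 each step, so 2, 6, 18, 54, 162, 486 → 1458.

1458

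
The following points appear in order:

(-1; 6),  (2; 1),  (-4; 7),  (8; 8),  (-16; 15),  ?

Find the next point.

(32; 23)

First value: ×(-2) each step; -1, 2, -4, 8, -16 → 32.
Second value goes 6, 1, 7, 8, 15 → 23 (each term is the sum of the two before it).
Putting it together: (32; 23).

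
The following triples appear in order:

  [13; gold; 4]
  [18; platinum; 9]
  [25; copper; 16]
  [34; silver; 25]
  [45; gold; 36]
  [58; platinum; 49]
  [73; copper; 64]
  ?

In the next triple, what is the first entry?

90

First entry: differences are 5, 7, 9, … (increasing by 2 each time); 13, 18, 25, 34, 45, 58, 73 → 90.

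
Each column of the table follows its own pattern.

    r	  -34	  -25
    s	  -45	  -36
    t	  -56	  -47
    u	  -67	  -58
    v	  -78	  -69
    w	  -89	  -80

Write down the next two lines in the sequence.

x  -100  -91; y  -111  -102

Letter: letters move forward 1 place in the alphabet, so r, s, t, u, v, w → x → y.
Second component goes -34, -45, -56, -67, -78, -89 → -100 → -111 (−11 each step).
Third component — always 9 more than the second component: -25, -36, -47, -58, -69, -80 → -91 → -102.
Putting the parts together: x  -100  -91 and then y  -111  -102.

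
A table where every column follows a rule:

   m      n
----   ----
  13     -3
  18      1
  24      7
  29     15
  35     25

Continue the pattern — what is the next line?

Column m: 13, 18, 24, 29, 35 → 40 (alternating steps +5, +6, +5, +6, …).
Column n: differences are 4, 6, 8, … (increasing by 2 each time), so -3, 1, 7, 15, 25 → 37.
So the next line is 40  37.

40  37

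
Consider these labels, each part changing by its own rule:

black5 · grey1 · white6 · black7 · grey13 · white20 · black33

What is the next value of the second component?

Second component: 5, 1, 6, 7, 13, 20, 33 → 53 (each term is the sum of the two before it).

53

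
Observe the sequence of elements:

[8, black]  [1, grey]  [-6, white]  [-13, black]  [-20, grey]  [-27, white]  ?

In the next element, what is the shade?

Shade goes black, grey, white, black, grey, white → black (repeats black → grey → white).

black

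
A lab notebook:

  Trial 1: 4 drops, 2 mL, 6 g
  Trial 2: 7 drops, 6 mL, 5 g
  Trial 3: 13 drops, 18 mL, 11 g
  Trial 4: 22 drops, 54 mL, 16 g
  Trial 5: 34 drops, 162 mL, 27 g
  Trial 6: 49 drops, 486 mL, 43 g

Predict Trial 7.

Drops goes 4, 7, 13, 22, 34, 49 → 67 (differences are 3, 6, 9, … (increasing by 3 each time)).
ML: ×3 each step, so 2, 6, 18, 54, 162, 486 → 1458.
For the g, each term is the sum of the two before it: 6, 5, 11, 16, 27, 43 → 70.
So the next record is 67 drops, 1458 mL, 70 g.

67 drops, 1458 mL, 70 g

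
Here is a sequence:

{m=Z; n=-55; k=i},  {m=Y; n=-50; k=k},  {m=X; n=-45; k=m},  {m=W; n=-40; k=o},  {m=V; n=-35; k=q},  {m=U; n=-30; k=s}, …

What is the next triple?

M: letters move back 1 place in the alphabet; Z, Y, X, W, V, U → T.
For the n, +5 each step: -55, -50, -45, -40, -35, -30 → -25.
K: letters move forward 2 places in the alphabet, so i, k, m, o, q, s → u.
So the next triple is {m=T; n=-25; k=u}.

{m=T; n=-25; k=u}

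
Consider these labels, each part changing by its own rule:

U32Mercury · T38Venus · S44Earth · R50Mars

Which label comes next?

Q56Jupiter

Letter goes U, T, S, R → Q (letters move back 1 place in the alphabet).
For the second component, +6 each step: 32, 38, 44, 50 → 56.
Planet — runs through the planets Mercury→Neptune: Mercury, Venus, Earth, Mars → Jupiter.
So the next label is Q56Jupiter.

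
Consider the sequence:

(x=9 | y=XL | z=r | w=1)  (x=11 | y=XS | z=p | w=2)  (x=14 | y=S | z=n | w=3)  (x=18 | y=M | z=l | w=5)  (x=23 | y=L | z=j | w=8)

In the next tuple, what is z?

Z goes r, p, n, l, j → h (letters move back 2 places in the alphabet).

h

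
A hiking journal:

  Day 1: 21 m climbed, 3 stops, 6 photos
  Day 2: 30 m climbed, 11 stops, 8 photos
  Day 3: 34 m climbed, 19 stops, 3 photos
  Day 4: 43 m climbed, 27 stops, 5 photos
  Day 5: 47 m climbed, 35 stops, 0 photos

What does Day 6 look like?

56 m climbed, 43 stops, 2 photos

M climbed: alternating steps +9, +4, +9, +4, …, so 21, 30, 34, 43, 47 → 56.
Stops — +8 each step: 3, 11, 19, 27, 35 → 43.
Photos: alternating steps +2, −5, +2, −5, …; 6, 8, 3, 5, 0 → 2.
So the next line is 56 m climbed, 43 stops, 2 photos.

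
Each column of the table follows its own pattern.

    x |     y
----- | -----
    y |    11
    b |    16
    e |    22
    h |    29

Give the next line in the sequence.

k  37

Column x — letters move forward 3 places in the alphabet, wrapping Z→A: y, b, e, h → k.
Column y — differences are 5, 6, 7, … (increasing by 1 each time): 11, 16, 22, 29 → 37.
So the next line is k  37.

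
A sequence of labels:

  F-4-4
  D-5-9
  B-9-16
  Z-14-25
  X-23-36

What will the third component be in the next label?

49

Third component — perfect squares: 2², 3², 4², …: 4, 9, 16, 25, 36 → 49.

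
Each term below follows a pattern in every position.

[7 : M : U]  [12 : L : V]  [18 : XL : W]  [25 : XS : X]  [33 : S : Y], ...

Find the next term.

[42 : M : Z]

For the first value, differences are 5, 6, 7, … (increasing by 1 each time): 7, 12, 18, 25, 33 → 42.
Size — runs through clothing sizes XS→XL: M, L, XL, XS, S → M.
Letter goes U, V, W, X, Y → Z (letters move forward 1 place in the alphabet).
So the next term is [42 : M : Z].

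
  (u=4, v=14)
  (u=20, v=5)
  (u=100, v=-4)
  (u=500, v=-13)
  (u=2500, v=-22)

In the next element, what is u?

12500

U: ×5 each step; 4, 20, 100, 500, 2500 → 12500.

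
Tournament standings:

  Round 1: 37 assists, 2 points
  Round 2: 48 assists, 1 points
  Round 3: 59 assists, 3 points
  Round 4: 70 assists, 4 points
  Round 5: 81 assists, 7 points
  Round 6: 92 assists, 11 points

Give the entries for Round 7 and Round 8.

Assists — +11 each step: 37, 48, 59, 70, 81, 92 → 103 → 114.
Points — each term is the sum of the two before it: 2, 1, 3, 4, 7, 11 → 18 → 29.
So the next two lines are 103 assists, 18 points and 114 assists, 29 points.

103 assists, 18 points; 114 assists, 29 points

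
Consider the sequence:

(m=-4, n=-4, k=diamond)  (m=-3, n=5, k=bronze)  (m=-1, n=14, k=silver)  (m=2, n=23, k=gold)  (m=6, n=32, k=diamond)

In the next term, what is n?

M: -4, -3, -1, 2, 6 → 11 (differences are 1, 2, 3, … (increasing by 1 each time)).
N — +9 each step: -4, 5, 14, 23, 32 → 41.
K goes diamond, bronze, silver, gold, diamond → bronze (repeats diamond → bronze → silver → gold).

41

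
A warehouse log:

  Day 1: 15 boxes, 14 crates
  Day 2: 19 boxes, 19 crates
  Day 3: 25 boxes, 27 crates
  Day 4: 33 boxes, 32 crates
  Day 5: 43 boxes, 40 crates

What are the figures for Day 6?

55 boxes, 45 crates

Boxes: differences are 4, 6, 8, … (increasing by 2 each time); 15, 19, 25, 33, 43 → 55.
Crates: 14, 19, 27, 32, 40 → 45 (alternating steps +5, +8, +5, +8, …).
So the next record is 55 boxes, 45 crates.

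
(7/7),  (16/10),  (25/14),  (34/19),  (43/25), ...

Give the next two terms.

First slot: +9 each step, so 7, 16, 25, 34, 43 → 52 → 61.
Second slot: 7, 10, 14, 19, 25 → 32 → 40 (differences are 3, 4, 5, … (increasing by 1 each time)).
So the next two terms are (52/32) and (61/40).

(52/32), (61/40)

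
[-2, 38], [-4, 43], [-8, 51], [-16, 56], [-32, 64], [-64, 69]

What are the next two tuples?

[-128, 77], [-256, 82]

First component: ×2 each step, so -2, -4, -8, -16, -32, -64 → -128 → -256.
Second component: 38, 43, 51, 56, 64, 69 → 77 → 82 (alternating steps +5, +8, +5, +8, …).
Putting the parts together: [-128, 77] and then [-256, 82].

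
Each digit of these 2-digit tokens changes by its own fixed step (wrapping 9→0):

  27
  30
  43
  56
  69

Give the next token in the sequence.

72

First digit goes 2, 3, 4, 5, 6 → 7 (+1 each step, mod 10).
Second digit: 7, 0, 3, 6, 9 → 2 (+3 each step, mod 10).
Putting it together: 72.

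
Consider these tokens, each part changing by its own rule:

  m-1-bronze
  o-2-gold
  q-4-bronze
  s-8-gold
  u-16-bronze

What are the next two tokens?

w-32-gold then y-64-bronze

Letter: letters move forward 2 places in the alphabet, so m, o, q, s, u → w → y.
For the second component, ×2 each step: 1, 2, 4, 8, 16 → 32 → 64.
Rank: bronze, gold, bronze, gold, bronze → gold → bronze (alternates bronze ↔ gold).
Putting the parts together: w-32-gold and then y-64-bronze.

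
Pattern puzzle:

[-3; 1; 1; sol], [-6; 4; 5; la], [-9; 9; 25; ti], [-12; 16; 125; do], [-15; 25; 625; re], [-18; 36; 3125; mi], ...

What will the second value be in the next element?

First value — −3 each step: -3, -6, -9, -12, -15, -18 → -21.
Second value: 1, 4, 9, 16, 25, 36 → 49 (perfect squares: 1², 2², 3², …).
Third value: ×5 each step, so 1, 5, 25, 125, 625, 3125 → 15625.
Note goes sol, la, ti, do, re, mi → fa (runs through the solfège scale do→ti).

49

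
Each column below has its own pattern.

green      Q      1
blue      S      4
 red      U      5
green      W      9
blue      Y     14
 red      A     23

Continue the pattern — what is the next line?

green  C  37

Colour: repeats green → blue → red, so green, blue, red, green, blue, red → green.
Letter: letters move forward 2 places in the alphabet, wrapping Z→A; Q, S, U, W, Y, A → C.
Third component: each term is the sum of the two before it; 1, 4, 5, 9, 14, 23 → 37.
Putting it together: green  C  37.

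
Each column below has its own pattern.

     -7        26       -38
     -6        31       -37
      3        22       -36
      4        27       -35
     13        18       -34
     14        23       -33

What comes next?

23  14  -32

First component: -7, -6, 3, 4, 13, 14 → 23 (alternating steps +1, +9, +1, +9, …).
Second component: alternating steps +5, −9, +5, −9, …, so 26, 31, 22, 27, 18, 23 → 14.
Third component: +1 each step; -38, -37, -36, -35, -34, -33 → -32.
Putting it together: 23  14  -32.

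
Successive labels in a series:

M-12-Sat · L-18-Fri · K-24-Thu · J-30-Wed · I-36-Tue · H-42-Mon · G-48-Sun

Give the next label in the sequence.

Letter — letters move back 1 place in the alphabet: M, L, K, J, I, H, G → F.
Second component — +6 each step: 12, 18, 24, 30, 36, 42, 48 → 54.
Day — runs backward through the weekdays Mon→Sun: Sat, Fri, Thu, Wed, Tue, Mon, Sun → Sat.
Putting it together: F-54-Sat.

F-54-Sat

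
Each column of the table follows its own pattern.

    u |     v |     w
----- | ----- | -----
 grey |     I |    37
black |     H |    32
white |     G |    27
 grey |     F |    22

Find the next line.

Column u: repeats grey → black → white, so grey, black, white, grey → black.
Column v: letters move back 1 place in the alphabet; I, H, G, F → E.
Column w: −5 each step, so 37, 32, 27, 22 → 17.
Combining the parts gives black  E  17.

black  E  17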